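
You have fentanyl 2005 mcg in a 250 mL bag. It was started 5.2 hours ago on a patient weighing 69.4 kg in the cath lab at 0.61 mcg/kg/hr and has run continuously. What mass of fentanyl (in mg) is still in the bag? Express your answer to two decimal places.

1.78 mg

Dose = 0.61 mcg/kg/hr × 69.4 kg = 42.334 mcg/hr
Concentration = 2005 mcg ÷ 250 mL = 8.02 mcg/mL
Rate = 42.334 mcg/hr ÷ 8.02 mcg/mL = 5.278554 mL/hr
Volume infused = 5.278554 mL/hr × 5.2 hr = 27.44848 mL
Volume remaining = 250 − 27.44848 = 222.5515 mL
Drug remaining = 222.5515 mL × 8.02 mcg/mL = 1784.863 mcg = 1.784863 mg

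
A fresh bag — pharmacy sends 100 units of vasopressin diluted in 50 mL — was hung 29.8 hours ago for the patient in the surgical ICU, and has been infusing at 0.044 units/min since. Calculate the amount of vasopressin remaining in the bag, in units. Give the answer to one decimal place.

0.044 units/min × 60 min/hr = 2.64 units/hr
Concentration = 100 units ÷ 50 mL = 2 units/mL
Rate = 2.64 units/hr ÷ 2 units/mL = 1.32 mL/hr
Volume infused = 1.32 mL/hr × 29.8 hr = 39.336 mL
Volume remaining = 50 − 39.336 = 10.664 mL
Drug remaining = 10.664 mL × 2 units/mL = 21.328 units

21.3 units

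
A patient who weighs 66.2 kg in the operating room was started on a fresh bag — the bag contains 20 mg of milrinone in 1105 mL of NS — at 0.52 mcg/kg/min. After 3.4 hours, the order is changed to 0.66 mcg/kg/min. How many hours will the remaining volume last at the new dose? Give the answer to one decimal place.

Initial rate:
Dose = 0.52 mcg/kg/min × 66.2 kg = 34.424 mcg/min
34.424 mcg/min × 60 min/hr = 2065.44 mcg/hr
Concentration = 20 mg ÷ 1105 mL = 0.01809955 mg/mL = 18.09955 mcg/mL
Rate = 2065.44 mcg/hr ÷ 18.09955 mcg/mL = 114.1156 mL/hr
Volume infused so far = 114.1156 mL/hr × 3.4 hr = 387.9929 mL
Volume remaining = 1105 − 387.9929 = 717.0071 mL
New rate:
Dose = 0.66 mcg/kg/min × 66.2 kg = 43.692 mcg/min
43.692 mcg/min × 60 min/hr = 2621.52 mcg/hr
Rate = 2621.52 mcg/hr ÷ 18.09955 mcg/mL = 144.839 mL/hr
Time remaining = 717.0071 mL ÷ 144.839 mL/hr = 4.950374 hr

5.0 hours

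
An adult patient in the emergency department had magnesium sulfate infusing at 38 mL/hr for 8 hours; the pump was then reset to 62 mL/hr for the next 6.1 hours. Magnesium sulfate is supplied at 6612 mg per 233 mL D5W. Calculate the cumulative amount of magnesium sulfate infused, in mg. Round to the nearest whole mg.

19359 mg

Concentration = 6612 mg ÷ 233 mL = 28.37768 mg/mL
Stage 1: 38 mL/hr × 8 hr = 304 mL → 304 mL × 28.37768 mg/mL = 8626.815 mg
Stage 2: 62 mL/hr × 6.1 hr = 378.2 mL → 378.2 mL × 28.37768 mg/mL = 10732.44 mg
Total = 8626.815 + 10732.44 = 19359.25 mg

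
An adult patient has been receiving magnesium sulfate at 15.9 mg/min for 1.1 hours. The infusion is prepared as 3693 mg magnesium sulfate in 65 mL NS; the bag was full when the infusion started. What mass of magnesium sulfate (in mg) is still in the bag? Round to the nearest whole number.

15.9 mg/min × 60 min/hr = 954 mg/hr
Concentration = 3693 mg ÷ 65 mL = 56.81538 mg/mL
Rate = 954 mg/hr ÷ 56.81538 mg/mL = 16.79123 mL/hr
Volume infused = 16.79123 mL/hr × 1.1 hr = 18.47035 mL
Volume remaining = 65 − 18.47035 = 46.52965 mL
Drug remaining = 46.52965 mL × 56.81538 mg/mL = 2643.6 mg

2644 mg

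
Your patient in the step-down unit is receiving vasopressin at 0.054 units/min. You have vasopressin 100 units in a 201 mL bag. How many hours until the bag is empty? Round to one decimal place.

30.9 hours

0.054 units/min × 60 min/hr = 3.24 units/hr
Concentration = 100 units ÷ 201 mL = 0.4975124 units/mL
Rate = 3.24 units/hr ÷ 0.4975124 units/mL = 6.5124 mL/hr
Duration = 201 mL ÷ 6.5124 mL/hr = 30.8642 hr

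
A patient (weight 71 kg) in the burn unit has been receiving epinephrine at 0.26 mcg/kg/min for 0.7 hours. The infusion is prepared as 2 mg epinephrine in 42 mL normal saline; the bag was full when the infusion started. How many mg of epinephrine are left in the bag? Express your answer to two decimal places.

1.22 mg

Dose = 0.26 mcg/kg/min × 71 kg = 18.46 mcg/min
18.46 mcg/min × 60 min/hr = 1107.6 mcg/hr
Concentration = 2 mg ÷ 42 mL = 0.04761905 mg/mL = 47.61905 mcg/mL
Rate = 1107.6 mcg/hr ÷ 47.61905 mcg/mL = 23.2596 mL/hr
Volume infused = 23.2596 mL/hr × 0.7 hr = 16.28172 mL
Volume remaining = 42 − 16.28172 = 25.71828 mL
Drug remaining = 25.71828 mL × 47.61905 mcg/mL = 1224.68 mcg = 1.22468 mg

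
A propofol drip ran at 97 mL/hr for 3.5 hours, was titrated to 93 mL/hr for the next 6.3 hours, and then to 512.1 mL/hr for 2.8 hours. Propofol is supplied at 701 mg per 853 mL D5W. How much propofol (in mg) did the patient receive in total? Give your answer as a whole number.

Concentration = 701 mg ÷ 853 mL = 0.8218054 mg/mL
Stage 1: 97 mL/hr × 3.5 hr = 339.5 mL → 339.5 mL × 0.8218054 mg/mL = 279.0029 mg
Stage 2: 93 mL/hr × 6.3 hr = 585.9 mL → 585.9 mL × 0.8218054 mg/mL = 481.4958 mg
Stage 3: 512.1 mL/hr × 2.8 hr = 1433.88 mL → 1433.88 mL × 0.8218054 mg/mL = 1178.37 mg
Total = 279.0029 + 481.4958 + 1178.37 = 1938.869 mg

1939 mg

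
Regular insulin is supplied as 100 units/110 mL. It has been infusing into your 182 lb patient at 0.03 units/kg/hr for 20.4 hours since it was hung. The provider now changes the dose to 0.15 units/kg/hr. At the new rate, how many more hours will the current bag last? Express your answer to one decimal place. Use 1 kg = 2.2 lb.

Initial rate:
Weight = 182 lb ÷ 2.2 lb/kg = 82.72727 kg
Dose = 0.03 units/kg/hr × 82.72727 kg = 2.481818 units/hr
Concentration = 100 units ÷ 110 mL = 0.9090909 units/mL
Rate = 2.481818 units/hr ÷ 0.9090909 units/mL = 2.73 mL/hr
Volume infused so far = 2.73 mL/hr × 20.4 hr = 55.692 mL
Volume remaining = 110 − 55.692 = 54.308 mL
New rate:
Dose = 0.15 units/kg/hr × 82.72727 kg = 12.40909 units/hr
Rate = 12.40909 units/hr ÷ 0.9090909 units/mL = 13.65 mL/hr
Time remaining = 54.308 mL ÷ 13.65 mL/hr = 3.978608 hr

4.0 hours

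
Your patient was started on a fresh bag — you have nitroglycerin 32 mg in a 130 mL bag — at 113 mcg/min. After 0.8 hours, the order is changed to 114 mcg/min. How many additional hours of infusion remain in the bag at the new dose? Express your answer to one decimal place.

Initial rate:
113 mcg/min × 60 min/hr = 6780 mcg/hr
Concentration = 32 mg ÷ 130 mL = 0.2461538 mg/mL = 246.1538 mcg/mL
Rate = 6780 mcg/hr ÷ 246.1538 mcg/mL = 27.54375 mL/hr
Volume infused so far = 27.54375 mL/hr × 0.8 hr = 22.035 mL
Volume remaining = 130 − 22.035 = 107.965 mL
New rate:
114 mcg/min × 60 min/hr = 6840 mcg/hr
Rate = 6840 mcg/hr ÷ 246.1538 mcg/mL = 27.7875 mL/hr
Time remaining = 107.965 mL ÷ 27.7875 mL/hr = 3.88538 hr

3.9 hours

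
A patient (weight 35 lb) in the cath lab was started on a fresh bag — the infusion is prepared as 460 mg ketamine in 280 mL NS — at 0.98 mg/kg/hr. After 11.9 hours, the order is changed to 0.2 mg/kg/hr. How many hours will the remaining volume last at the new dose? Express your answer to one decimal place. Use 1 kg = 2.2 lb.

86.3 hours

Initial rate:
Weight = 35 lb ÷ 2.2 lb/kg = 15.90909 kg
Dose = 0.98 mg/kg/hr × 15.90909 kg = 15.59091 mg/hr
Concentration = 460 mg ÷ 280 mL = 1.642857 mg/mL
Rate = 15.59091 mg/hr ÷ 1.642857 mg/mL = 9.490119 mL/hr
Volume infused so far = 9.490119 mL/hr × 11.9 hr = 112.9324 mL
Volume remaining = 280 − 112.9324 = 167.0676 mL
New rate:
Dose = 0.2 mg/kg/hr × 15.90909 kg = 3.181818 mg/hr
Rate = 3.181818 mg/hr ÷ 1.642857 mg/mL = 1.936759 mL/hr
Time remaining = 167.0676 mL ÷ 1.936759 mL/hr = 86.26143 hr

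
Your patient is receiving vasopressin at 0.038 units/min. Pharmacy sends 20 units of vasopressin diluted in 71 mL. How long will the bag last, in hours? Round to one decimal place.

0.038 units/min × 60 min/hr = 2.28 units/hr
Concentration = 20 units ÷ 71 mL = 0.2816901 units/mL
Rate = 2.28 units/hr ÷ 0.2816901 units/mL = 8.094 mL/hr
Duration = 71 mL ÷ 8.094 mL/hr = 8.77193 hr

8.8 hours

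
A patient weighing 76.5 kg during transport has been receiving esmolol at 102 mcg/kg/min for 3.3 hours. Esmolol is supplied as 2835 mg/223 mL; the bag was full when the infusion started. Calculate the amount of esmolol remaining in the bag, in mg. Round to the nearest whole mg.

Dose = 102 mcg/kg/min × 76.5 kg = 7803 mcg/min
7803 mcg/min × 60 min/hr = 468180 mcg/hr
Concentration = 2835 mg ÷ 223 mL = 12.713 mg/mL = 12713 mcg/mL
Rate = 468180 mcg/hr ÷ 12713 mcg/mL = 36.82686 mL/hr
Volume infused = 36.82686 mL/hr × 3.3 hr = 121.5286 mL
Volume remaining = 223 − 121.5286 = 101.4714 mL
Drug remaining = 101.4714 mL × 12713 mcg/mL = 1290006 mcg = 1290.006 mg

1290 mg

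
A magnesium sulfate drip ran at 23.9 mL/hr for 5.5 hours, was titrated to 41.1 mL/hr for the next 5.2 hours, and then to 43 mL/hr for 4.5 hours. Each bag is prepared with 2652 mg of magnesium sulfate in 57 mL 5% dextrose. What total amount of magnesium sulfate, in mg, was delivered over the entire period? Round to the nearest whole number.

Concentration = 2652 mg ÷ 57 mL = 46.52632 mg/mL
Stage 1: 23.9 mL/hr × 5.5 hr = 131.45 mL → 131.45 mL × 46.52632 mg/mL = 6115.884 mg
Stage 2: 41.1 mL/hr × 5.2 hr = 213.72 mL → 213.72 mL × 46.52632 mg/mL = 9943.604 mg
Stage 3: 43 mL/hr × 4.5 hr = 193.5 mL → 193.5 mL × 46.52632 mg/mL = 9002.842 mg
Total = 6115.884 + 9943.604 + 9002.842 = 25062.33 mg

25062 mg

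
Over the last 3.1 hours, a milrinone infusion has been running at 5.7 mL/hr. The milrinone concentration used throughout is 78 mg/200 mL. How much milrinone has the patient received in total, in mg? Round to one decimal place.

6.9 mg

Concentration = 78 mg ÷ 200 mL = 0.39 mg/mL = 390 mcg/mL
Drug rate = 5.7 mL/hr × 390 mcg/mL = 2223 mcg/hr
Total = 2223 mcg/hr × 3.1 hr = 6891.3 mcg = 6.8913 mg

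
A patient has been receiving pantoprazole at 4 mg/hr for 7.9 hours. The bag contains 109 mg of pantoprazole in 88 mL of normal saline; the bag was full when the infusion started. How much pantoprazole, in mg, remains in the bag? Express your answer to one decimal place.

Concentration = 109 mg ÷ 88 mL = 1.238636 mg/mL
Rate = 4 mg/hr ÷ 1.238636 mg/mL = 3.229358 mL/hr
Volume infused = 3.229358 mL/hr × 7.9 hr = 25.51193 mL
Volume remaining = 88 − 25.51193 = 62.48807 mL
Drug remaining = 62.48807 mL × 1.238636 mg/mL = 77.4 mg

77.4 mg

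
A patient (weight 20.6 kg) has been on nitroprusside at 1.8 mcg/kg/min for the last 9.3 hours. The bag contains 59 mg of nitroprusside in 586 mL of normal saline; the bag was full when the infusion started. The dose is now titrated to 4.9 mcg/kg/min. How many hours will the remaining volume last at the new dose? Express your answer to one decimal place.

6.3 hours

Initial rate:
Dose = 1.8 mcg/kg/min × 20.6 kg = 37.08 mcg/min
37.08 mcg/min × 60 min/hr = 2224.8 mcg/hr
Concentration = 59 mg ÷ 586 mL = 0.1006826 mg/mL = 100.6826 mcg/mL
Rate = 2224.8 mcg/hr ÷ 100.6826 mcg/mL = 22.09717 mL/hr
Volume infused so far = 22.09717 mL/hr × 9.3 hr = 205.5036 mL
Volume remaining = 586 − 205.5036 = 380.4964 mL
New rate:
Dose = 4.9 mcg/kg/min × 20.6 kg = 100.94 mcg/min
100.94 mcg/min × 60 min/hr = 6056.4 mcg/hr
Rate = 6056.4 mcg/hr ÷ 100.6826 mcg/mL = 60.1534 mL/hr
Time remaining = 380.4964 mL ÷ 60.1534 mL/hr = 6.325434 hr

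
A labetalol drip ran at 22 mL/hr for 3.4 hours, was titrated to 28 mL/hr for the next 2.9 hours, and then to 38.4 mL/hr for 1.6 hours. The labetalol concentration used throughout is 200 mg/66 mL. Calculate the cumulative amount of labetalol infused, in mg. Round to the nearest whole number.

659 mg

Concentration = 200 mg ÷ 66 mL = 3.030303 mg/mL
Stage 1: 22 mL/hr × 3.4 hr = 74.8 mL → 74.8 mL × 3.030303 mg/mL = 226.6667 mg
Stage 2: 28 mL/hr × 2.9 hr = 81.2 mL → 81.2 mL × 3.030303 mg/mL = 246.0606 mg
Stage 3: 38.4 mL/hr × 1.6 hr = 61.44 mL → 61.44 mL × 3.030303 mg/mL = 186.1818 mg
Total = 226.6667 + 246.0606 + 186.1818 = 658.9091 mg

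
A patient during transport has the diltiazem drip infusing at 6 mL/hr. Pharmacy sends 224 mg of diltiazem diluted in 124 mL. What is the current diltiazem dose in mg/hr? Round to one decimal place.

Concentration = 224 mg ÷ 124 mL = 1.806452 mg/mL
Drug rate = 6 mL/hr × 1.806452 mg/mL = 10.83871 mg/hr

10.8 mg/hr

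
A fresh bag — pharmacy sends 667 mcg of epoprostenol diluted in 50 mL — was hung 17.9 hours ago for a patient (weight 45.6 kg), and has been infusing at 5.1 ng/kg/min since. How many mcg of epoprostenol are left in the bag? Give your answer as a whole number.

417 mcg

Dose = 5.1 ng/kg/min × 45.6 kg = 232.56 ng/min
232.56 ng/min × 60 min/hr = 13953.6 ng/hr
Concentration = 667 mcg ÷ 50 mL = 13.34 mcg/mL = 13340 ng/mL
Rate = 13953.6 ng/hr ÷ 13340 ng/mL = 1.045997 mL/hr
Volume infused = 1.045997 mL/hr × 17.9 hr = 18.72335 mL
Volume remaining = 50 − 18.72335 = 31.27665 mL
Drug remaining = 31.27665 mL × 13340 ng/mL = 417230.6 ng = 417.2306 mcg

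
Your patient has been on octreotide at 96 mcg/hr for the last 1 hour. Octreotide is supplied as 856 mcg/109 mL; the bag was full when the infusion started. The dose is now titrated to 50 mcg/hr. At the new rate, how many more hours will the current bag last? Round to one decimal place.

15.2 hours

Initial rate:
Concentration = 856 mcg ÷ 109 mL = 7.853211 mcg/mL
Rate = 96 mcg/hr ÷ 7.853211 mcg/mL = 12.2243 mL/hr
Volume infused so far = 12.2243 mL/hr × 1 hr = 12.2243 mL
Volume remaining = 109 − 12.2243 = 96.7757 mL
New rate:
Rate = 50 mcg/hr ÷ 7.853211 mcg/mL = 6.366822 mL/hr
Time remaining = 96.7757 mL ÷ 6.366822 mL/hr = 15.2 hr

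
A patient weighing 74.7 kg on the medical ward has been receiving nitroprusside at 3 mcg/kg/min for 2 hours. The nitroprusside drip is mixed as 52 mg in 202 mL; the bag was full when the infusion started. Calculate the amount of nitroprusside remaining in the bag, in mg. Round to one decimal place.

25.1 mg

Dose = 3 mcg/kg/min × 74.7 kg = 224.1 mcg/min
224.1 mcg/min × 60 min/hr = 13446 mcg/hr
Concentration = 52 mg ÷ 202 mL = 0.2574257 mg/mL = 257.4257 mcg/mL
Rate = 13446 mcg/hr ÷ 257.4257 mcg/mL = 52.23254 mL/hr
Volume infused = 52.23254 mL/hr × 2 hr = 104.4651 mL
Volume remaining = 202 − 104.4651 = 97.53492 mL
Drug remaining = 97.53492 mL × 257.4257 mcg/mL = 25108 mcg = 25.108 mg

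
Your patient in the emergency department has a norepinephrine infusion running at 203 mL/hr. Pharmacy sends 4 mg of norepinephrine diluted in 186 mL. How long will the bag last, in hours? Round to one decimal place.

0.9 hours

Duration = 186 mL ÷ 203 mL/hr = 0.9162562 hr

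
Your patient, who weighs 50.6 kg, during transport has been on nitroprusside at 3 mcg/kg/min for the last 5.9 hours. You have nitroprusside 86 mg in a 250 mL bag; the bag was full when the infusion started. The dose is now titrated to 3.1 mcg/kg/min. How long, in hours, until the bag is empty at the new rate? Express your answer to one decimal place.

Initial rate:
Dose = 3 mcg/kg/min × 50.6 kg = 151.8 mcg/min
151.8 mcg/min × 60 min/hr = 9108 mcg/hr
Concentration = 86 mg ÷ 250 mL = 0.344 mg/mL = 344 mcg/mL
Rate = 9108 mcg/hr ÷ 344 mcg/mL = 26.47674 mL/hr
Volume infused so far = 26.47674 mL/hr × 5.9 hr = 156.2128 mL
Volume remaining = 250 − 156.2128 = 93.78721 mL
New rate:
Dose = 3.1 mcg/kg/min × 50.6 kg = 156.86 mcg/min
156.86 mcg/min × 60 min/hr = 9411.6 mcg/hr
Rate = 9411.6 mcg/hr ÷ 344 mcg/mL = 27.3593 mL/hr
Time remaining = 93.78721 mL ÷ 27.3593 mL/hr = 3.427982 hr

3.4 hours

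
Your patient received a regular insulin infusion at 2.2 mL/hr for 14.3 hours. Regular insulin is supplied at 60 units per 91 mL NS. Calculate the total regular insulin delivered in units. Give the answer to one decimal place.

Concentration = 60 units ÷ 91 mL = 0.6593407 units/mL
Drug rate = 2.2 mL/hr × 0.6593407 units/mL = 1.450549 units/hr
Total = 1.450549 units/hr × 14.3 hr = 20.74286 units

20.7 units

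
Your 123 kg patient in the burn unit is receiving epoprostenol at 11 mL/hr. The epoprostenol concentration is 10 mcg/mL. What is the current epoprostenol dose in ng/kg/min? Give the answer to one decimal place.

Concentration = 10 mcg/mL = 10000 ng/mL
Drug rate = 11 mL/hr × 10000 ng/mL = 110000 ng/hr
110000 ng/hr ÷ 60 min/hr = 1833.333 ng/min
1833.333 ng/min ÷ 123 kg = 14.90515 ng/kg/min

14.9 ng/kg/min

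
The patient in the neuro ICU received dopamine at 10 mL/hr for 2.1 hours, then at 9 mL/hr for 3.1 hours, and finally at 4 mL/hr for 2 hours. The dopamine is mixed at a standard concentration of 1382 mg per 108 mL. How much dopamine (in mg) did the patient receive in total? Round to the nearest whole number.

Concentration = 1382 mg ÷ 108 mL = 12.7963 mg/mL
Stage 1: 10 mL/hr × 2.1 hr = 21 mL → 21 mL × 12.7963 mg/mL = 268.7222 mg
Stage 2: 9 mL/hr × 3.1 hr = 27.9 mL → 27.9 mL × 12.7963 mg/mL = 357.0167 mg
Stage 3: 4 mL/hr × 2 hr = 8 mL → 8 mL × 12.7963 mg/mL = 102.3704 mg
Total = 268.7222 + 357.0167 + 102.3704 = 728.1093 mg

728 mg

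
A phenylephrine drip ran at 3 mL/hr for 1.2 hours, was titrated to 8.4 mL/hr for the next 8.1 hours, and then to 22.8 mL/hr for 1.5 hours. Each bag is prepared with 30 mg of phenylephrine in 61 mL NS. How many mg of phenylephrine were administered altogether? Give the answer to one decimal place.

Concentration = 30 mg ÷ 61 mL = 0.4918033 mg/mL
Stage 1: 3 mL/hr × 1.2 hr = 3.6 mL → 3.6 mL × 0.4918033 mg/mL = 1.770492 mg
Stage 2: 8.4 mL/hr × 8.1 hr = 68.04 mL → 68.04 mL × 0.4918033 mg/mL = 33.4623 mg
Stage 3: 22.8 mL/hr × 1.5 hr = 34.2 mL → 34.2 mL × 0.4918033 mg/mL = 16.81967 mg
Total = 1.770492 + 33.4623 + 16.81967 = 52.05246 mg

52.1 mg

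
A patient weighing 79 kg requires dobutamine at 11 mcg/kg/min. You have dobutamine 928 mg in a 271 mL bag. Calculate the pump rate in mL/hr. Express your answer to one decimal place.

Dose = 11 mcg/kg/min × 79 kg = 869 mcg/min
869 mcg/min × 60 min/hr = 52140 mcg/hr
Concentration = 928 mg ÷ 271 mL = 3.424354 mg/mL = 3424.354 mcg/mL
Rate = 52140 mcg/hr ÷ 3424.354 mcg/mL = 15.22623 mL/hr

15.2 mL/hr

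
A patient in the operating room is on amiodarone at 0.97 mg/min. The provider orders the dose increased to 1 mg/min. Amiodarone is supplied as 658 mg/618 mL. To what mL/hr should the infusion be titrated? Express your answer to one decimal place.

56.4 mL/hr

1 mg/min × 60 min/hr = 60 mg/hr
Concentration = 658 mg ÷ 618 mL = 1.064725 mg/mL
Rate = 60 mg/hr ÷ 1.064725 mg/mL = 56.35258 mL/hr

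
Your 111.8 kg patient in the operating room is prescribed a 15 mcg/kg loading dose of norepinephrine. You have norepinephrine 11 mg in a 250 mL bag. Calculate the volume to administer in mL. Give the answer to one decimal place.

Dose = 15 mcg/kg × 111.8 kg = 1677 mcg
Concentration = 11 mg ÷ 250 mL = 0.044 mg/mL = 44 mcg/mL
Volume = 1677 mcg ÷ 44 mcg/mL = 38.11364 mL

38.1 mL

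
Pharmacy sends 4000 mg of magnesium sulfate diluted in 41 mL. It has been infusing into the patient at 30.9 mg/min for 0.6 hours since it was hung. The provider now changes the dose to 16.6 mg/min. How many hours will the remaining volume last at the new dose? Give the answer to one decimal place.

2.9 hours

Initial rate:
30.9 mg/min × 60 min/hr = 1854 mg/hr
Concentration = 4000 mg ÷ 41 mL = 97.56098 mg/mL
Rate = 1854 mg/hr ÷ 97.56098 mg/mL = 19.0035 mL/hr
Volume infused so far = 19.0035 mL/hr × 0.6 hr = 11.4021 mL
Volume remaining = 41 − 11.4021 = 29.5979 mL
New rate:
16.6 mg/min × 60 min/hr = 996 mg/hr
Rate = 996 mg/hr ÷ 97.56098 mg/mL = 10.209 mL/hr
Time remaining = 29.5979 mL ÷ 10.209 mL/hr = 2.899197 hr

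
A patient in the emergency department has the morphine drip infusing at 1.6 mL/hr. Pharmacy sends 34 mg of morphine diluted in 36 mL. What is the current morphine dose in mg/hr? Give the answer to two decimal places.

1.51 mg/hr

Concentration = 34 mg ÷ 36 mL = 0.9444444 mg/mL
Drug rate = 1.6 mL/hr × 0.9444444 mg/mL = 1.511111 mg/hr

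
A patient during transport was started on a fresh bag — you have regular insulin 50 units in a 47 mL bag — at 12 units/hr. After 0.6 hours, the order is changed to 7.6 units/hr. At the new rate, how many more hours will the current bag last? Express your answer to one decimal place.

Initial rate:
Concentration = 50 units ÷ 47 mL = 1.06383 units/mL
Rate = 12 units/hr ÷ 1.06383 units/mL = 11.28 mL/hr
Volume infused so far = 11.28 mL/hr × 0.6 hr = 6.768 mL
Volume remaining = 47 − 6.768 = 40.232 mL
New rate:
Rate = 7.6 units/hr ÷ 1.06383 units/mL = 7.144 mL/hr
Time remaining = 40.232 mL ÷ 7.144 mL/hr = 5.631579 hr

5.6 hours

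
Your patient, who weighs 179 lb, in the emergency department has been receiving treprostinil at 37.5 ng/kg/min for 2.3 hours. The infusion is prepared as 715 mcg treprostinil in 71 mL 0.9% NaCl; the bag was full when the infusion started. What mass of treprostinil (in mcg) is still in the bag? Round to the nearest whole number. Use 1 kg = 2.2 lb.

Weight = 179 lb ÷ 2.2 lb/kg = 81.36364 kg
Dose = 37.5 ng/kg/min × 81.36364 kg = 3051.136 ng/min
3051.136 ng/min × 60 min/hr = 183068.2 ng/hr
Concentration = 715 mcg ÷ 71 mL = 10.07042 mcg/mL = 10070.42 ng/mL
Rate = 183068.2 ng/hr ÷ 10070.42 ng/mL = 18.1788 mL/hr
Volume infused = 18.1788 mL/hr × 2.3 hr = 41.81124 mL
Volume remaining = 71 − 41.81124 = 29.18876 mL
Drug remaining = 29.18876 mL × 10070.42 ng/mL = 293943.2 ng = 293.9432 mcg

294 mcg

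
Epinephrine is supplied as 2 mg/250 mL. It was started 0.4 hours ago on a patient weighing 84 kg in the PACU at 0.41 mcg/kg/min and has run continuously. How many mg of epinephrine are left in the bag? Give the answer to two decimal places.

1.17 mg

Dose = 0.41 mcg/kg/min × 84 kg = 34.44 mcg/min
34.44 mcg/min × 60 min/hr = 2066.4 mcg/hr
Concentration = 2 mg ÷ 250 mL = 0.008 mg/mL = 8 mcg/mL
Rate = 2066.4 mcg/hr ÷ 8 mcg/mL = 258.3 mL/hr
Volume infused = 258.3 mL/hr × 0.4 hr = 103.32 mL
Volume remaining = 250 − 103.32 = 146.68 mL
Drug remaining = 146.68 mL × 8 mcg/mL = 1173.44 mcg = 1.17344 mg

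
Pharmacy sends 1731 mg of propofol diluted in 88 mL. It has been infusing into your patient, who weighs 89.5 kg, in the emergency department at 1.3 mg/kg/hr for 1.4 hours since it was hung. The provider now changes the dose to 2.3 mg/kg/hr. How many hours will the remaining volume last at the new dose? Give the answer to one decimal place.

Initial rate:
Dose = 1.3 mg/kg/hr × 89.5 kg = 116.35 mg/hr
Concentration = 1731 mg ÷ 88 mL = 19.67045 mg/mL
Rate = 116.35 mg/hr ÷ 19.67045 mg/mL = 5.914962 mL/hr
Volume infused so far = 5.914962 mL/hr × 1.4 hr = 8.280947 mL
Volume remaining = 88 − 8.280947 = 79.71905 mL
New rate:
Dose = 2.3 mg/kg/hr × 89.5 kg = 205.85 mg/hr
Rate = 205.85 mg/hr ÷ 19.67045 mg/mL = 10.46493 mL/hr
Time remaining = 79.71905 mL ÷ 10.46493 mL/hr = 7.617731 hr

7.6 hours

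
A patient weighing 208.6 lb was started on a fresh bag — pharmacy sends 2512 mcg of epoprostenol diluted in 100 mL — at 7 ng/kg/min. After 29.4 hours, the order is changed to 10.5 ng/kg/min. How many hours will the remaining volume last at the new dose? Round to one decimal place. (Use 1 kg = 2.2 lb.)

22.5 hours

Initial rate:
Weight = 208.6 lb ÷ 2.2 lb/kg = 94.81818 kg
Dose = 7 ng/kg/min × 94.81818 kg = 663.7273 ng/min
663.7273 ng/min × 60 min/hr = 39823.64 ng/hr
Concentration = 2512 mcg ÷ 100 mL = 25.12 mcg/mL = 25120 ng/mL
Rate = 39823.64 ng/hr ÷ 25120 ng/mL = 1.585336 mL/hr
Volume infused so far = 1.585336 mL/hr × 29.4 hr = 46.60887 mL
Volume remaining = 100 − 46.60887 = 53.39113 mL
New rate:
Dose = 10.5 ng/kg/min × 94.81818 kg = 995.5909 ng/min
995.5909 ng/min × 60 min/hr = 59735.45 ng/hr
Rate = 59735.45 ng/hr ÷ 25120 ng/mL = 2.378004 mL/hr
Time remaining = 53.39113 mL ÷ 2.378004 mL/hr = 22.45208 hr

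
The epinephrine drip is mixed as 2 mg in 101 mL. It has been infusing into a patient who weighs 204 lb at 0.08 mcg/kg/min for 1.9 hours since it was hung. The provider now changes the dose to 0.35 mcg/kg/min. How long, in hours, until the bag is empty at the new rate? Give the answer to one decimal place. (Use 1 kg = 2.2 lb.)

0.6 hours

Initial rate:
Weight = 204 lb ÷ 2.2 lb/kg = 92.72727 kg
Dose = 0.08 mcg/kg/min × 92.72727 kg = 7.418182 mcg/min
7.418182 mcg/min × 60 min/hr = 445.0909 mcg/hr
Concentration = 2 mg ÷ 101 mL = 0.01980198 mg/mL = 19.80198 mcg/mL
Rate = 445.0909 mcg/hr ÷ 19.80198 mcg/mL = 22.47709 mL/hr
Volume infused so far = 22.47709 mL/hr × 1.9 hr = 42.70647 mL
Volume remaining = 101 − 42.70647 = 58.29353 mL
New rate:
Dose = 0.35 mcg/kg/min × 92.72727 kg = 32.45455 mcg/min
32.45455 mcg/min × 60 min/hr = 1947.273 mcg/hr
Rate = 1947.273 mcg/hr ÷ 19.80198 mcg/mL = 98.33727 mL/hr
Time remaining = 58.29353 mL ÷ 98.33727 mL/hr = 0.5927918 hr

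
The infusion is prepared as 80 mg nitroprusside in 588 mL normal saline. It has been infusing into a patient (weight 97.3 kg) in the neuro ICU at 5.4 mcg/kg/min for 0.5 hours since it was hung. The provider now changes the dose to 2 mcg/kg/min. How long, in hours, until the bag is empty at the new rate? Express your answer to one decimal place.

5.5 hours

Initial rate:
Dose = 5.4 mcg/kg/min × 97.3 kg = 525.42 mcg/min
525.42 mcg/min × 60 min/hr = 31525.2 mcg/hr
Concentration = 80 mg ÷ 588 mL = 0.1360544 mg/mL = 136.0544 mcg/mL
Rate = 31525.2 mcg/hr ÷ 136.0544 mcg/mL = 231.7102 mL/hr
Volume infused so far = 231.7102 mL/hr × 0.5 hr = 115.8551 mL
Volume remaining = 588 − 115.8551 = 472.1449 mL
New rate:
Dose = 2 mcg/kg/min × 97.3 kg = 194.6 mcg/min
194.6 mcg/min × 60 min/hr = 11676 mcg/hr
Rate = 11676 mcg/hr ÷ 136.0544 mcg/mL = 85.8186 mL/hr
Time remaining = 472.1449 mL ÷ 85.8186 mL/hr = 5.501662 hr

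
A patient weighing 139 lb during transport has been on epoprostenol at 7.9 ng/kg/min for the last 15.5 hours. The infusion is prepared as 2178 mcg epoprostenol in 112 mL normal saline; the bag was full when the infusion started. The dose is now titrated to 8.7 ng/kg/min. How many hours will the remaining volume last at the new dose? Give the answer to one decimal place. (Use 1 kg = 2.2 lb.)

52.0 hours

Initial rate:
Weight = 139 lb ÷ 2.2 lb/kg = 63.18182 kg
Dose = 7.9 ng/kg/min × 63.18182 kg = 499.1364 ng/min
499.1364 ng/min × 60 min/hr = 29948.18 ng/hr
Concentration = 2178 mcg ÷ 112 mL = 19.44643 mcg/mL = 19446.43 ng/mL
Rate = 29948.18 ng/hr ÷ 19446.43 ng/mL = 1.540035 mL/hr
Volume infused so far = 1.540035 mL/hr × 15.5 hr = 23.87054 mL
Volume remaining = 112 − 23.87054 = 88.12946 mL
New rate:
Dose = 8.7 ng/kg/min × 63.18182 kg = 549.6818 ng/min
549.6818 ng/min × 60 min/hr = 32980.91 ng/hr
Rate = 32980.91 ng/hr ÷ 19446.43 ng/mL = 1.695988 mL/hr
Time remaining = 88.12946 mL ÷ 1.695988 mL/hr = 51.96349 hr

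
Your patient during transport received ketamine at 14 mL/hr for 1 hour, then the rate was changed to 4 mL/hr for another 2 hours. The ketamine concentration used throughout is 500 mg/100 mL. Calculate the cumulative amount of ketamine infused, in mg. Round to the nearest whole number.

Concentration = 500 mg ÷ 100 mL = 5 mg/mL
Stage 1: 14 mL/hr × 1 hr = 14 mL → 14 mL × 5 mg/mL = 70 mg
Stage 2: 4 mL/hr × 2 hr = 8 mL → 8 mL × 5 mg/mL = 40 mg
Total = 70 + 40 = 110 mg

110 mg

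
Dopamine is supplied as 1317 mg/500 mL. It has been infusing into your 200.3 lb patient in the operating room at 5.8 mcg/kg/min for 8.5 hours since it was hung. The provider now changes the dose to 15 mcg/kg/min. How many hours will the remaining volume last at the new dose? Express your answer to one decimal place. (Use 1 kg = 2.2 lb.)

Initial rate:
Weight = 200.3 lb ÷ 2.2 lb/kg = 91.04545 kg
Dose = 5.8 mcg/kg/min × 91.04545 kg = 528.0636 mcg/min
528.0636 mcg/min × 60 min/hr = 31683.82 mcg/hr
Concentration = 1317 mg ÷ 500 mL = 2.634 mg/mL = 2634 mcg/mL
Rate = 31683.82 mcg/hr ÷ 2634 mcg/mL = 12.02878 mL/hr
Volume infused so far = 12.02878 mL/hr × 8.5 hr = 102.2447 mL
Volume remaining = 500 − 102.2447 = 397.7553 mL
New rate:
Dose = 15 mcg/kg/min × 91.04545 kg = 1365.682 mcg/min
1365.682 mcg/min × 60 min/hr = 81940.91 mcg/hr
Rate = 81940.91 mcg/hr ÷ 2634 mcg/mL = 31.10893 mL/hr
Time remaining = 397.7553 mL ÷ 31.10893 mL/hr = 12.78589 hr

12.8 hours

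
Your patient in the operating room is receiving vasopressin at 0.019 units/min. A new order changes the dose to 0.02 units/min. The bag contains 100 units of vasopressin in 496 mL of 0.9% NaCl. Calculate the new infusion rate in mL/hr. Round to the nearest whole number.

6 mL/hr

0.02 units/min × 60 min/hr = 1.2 units/hr
Concentration = 100 units ÷ 496 mL = 0.2016129 units/mL
Rate = 1.2 units/hr ÷ 0.2016129 units/mL = 5.952 mL/hr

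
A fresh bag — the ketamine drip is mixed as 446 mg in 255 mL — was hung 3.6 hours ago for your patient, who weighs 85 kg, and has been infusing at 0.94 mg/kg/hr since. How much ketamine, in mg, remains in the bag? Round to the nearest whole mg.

Dose = 0.94 mg/kg/hr × 85 kg = 79.9 mg/hr
Concentration = 446 mg ÷ 255 mL = 1.74902 mg/mL
Rate = 79.9 mg/hr ÷ 1.74902 mg/mL = 45.68274 mL/hr
Volume infused = 45.68274 mL/hr × 3.6 hr = 164.4578 mL
Volume remaining = 255 − 164.4578 = 90.54215 mL
Drug remaining = 90.54215 mL × 1.74902 mg/mL = 158.36 mg

158 mg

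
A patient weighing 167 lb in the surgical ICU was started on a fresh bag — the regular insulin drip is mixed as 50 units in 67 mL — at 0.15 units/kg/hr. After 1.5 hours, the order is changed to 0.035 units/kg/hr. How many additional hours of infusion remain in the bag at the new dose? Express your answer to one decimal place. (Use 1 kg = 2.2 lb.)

Initial rate:
Weight = 167 lb ÷ 2.2 lb/kg = 75.90909 kg
Dose = 0.15 units/kg/hr × 75.90909 kg = 11.38636 units/hr
Concentration = 50 units ÷ 67 mL = 0.7462687 units/mL
Rate = 11.38636 units/hr ÷ 0.7462687 units/mL = 15.25773 mL/hr
Volume infused so far = 15.25773 mL/hr × 1.5 hr = 22.88659 mL
Volume remaining = 67 − 22.88659 = 44.11341 mL
New rate:
Dose = 0.035 units/kg/hr × 75.90909 kg = 2.656818 units/hr
Rate = 2.656818 units/hr ÷ 0.7462687 units/mL = 3.560136 mL/hr
Time remaining = 44.11341 mL ÷ 3.560136 mL/hr = 12.39093 hr

12.4 hours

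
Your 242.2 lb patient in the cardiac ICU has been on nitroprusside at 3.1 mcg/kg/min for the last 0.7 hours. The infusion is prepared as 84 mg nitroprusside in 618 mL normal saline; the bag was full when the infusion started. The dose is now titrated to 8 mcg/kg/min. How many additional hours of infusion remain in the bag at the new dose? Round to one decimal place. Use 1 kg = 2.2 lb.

Initial rate:
Weight = 242.2 lb ÷ 2.2 lb/kg = 110.0909 kg
Dose = 3.1 mcg/kg/min × 110.0909 kg = 341.2818 mcg/min
341.2818 mcg/min × 60 min/hr = 20476.91 mcg/hr
Concentration = 84 mg ÷ 618 mL = 0.1359223 mg/mL = 135.9223 mcg/mL
Rate = 20476.91 mcg/hr ÷ 135.9223 mcg/mL = 150.6515 mL/hr
Volume infused so far = 150.6515 mL/hr × 0.7 hr = 105.4561 mL
Volume remaining = 618 − 105.4561 = 512.5439 mL
New rate:
Dose = 8 mcg/kg/min × 110.0909 kg = 880.7273 mcg/min
880.7273 mcg/min × 60 min/hr = 52843.64 mcg/hr
Rate = 52843.64 mcg/hr ÷ 135.9223 mcg/mL = 388.7782 mL/hr
Time remaining = 512.5439 mL ÷ 388.7782 mL/hr = 1.318345 hr

1.3 hours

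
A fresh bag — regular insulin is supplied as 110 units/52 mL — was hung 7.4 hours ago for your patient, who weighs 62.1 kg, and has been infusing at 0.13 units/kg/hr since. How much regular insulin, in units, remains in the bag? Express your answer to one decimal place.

Dose = 0.13 units/kg/hr × 62.1 kg = 8.073 units/hr
Concentration = 110 units ÷ 52 mL = 2.115385 units/mL
Rate = 8.073 units/hr ÷ 2.115385 units/mL = 3.816327 mL/hr
Volume infused = 3.816327 mL/hr × 7.4 hr = 28.24082 mL
Volume remaining = 52 − 28.24082 = 23.75918 mL
Drug remaining = 23.75918 mL × 2.115385 units/mL = 50.2598 units

50.3 units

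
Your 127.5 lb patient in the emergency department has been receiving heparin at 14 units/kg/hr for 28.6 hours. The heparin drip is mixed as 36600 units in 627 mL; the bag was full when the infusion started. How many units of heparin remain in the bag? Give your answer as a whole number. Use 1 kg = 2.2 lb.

13395 units

Weight = 127.5 lb ÷ 2.2 lb/kg = 57.95455 kg
Dose = 14 units/kg/hr × 57.95455 kg = 811.3636 units/hr
Concentration = 36600 units ÷ 627 mL = 58.37321 units/mL
Rate = 811.3636 units/hr ÷ 58.37321 units/mL = 13.89959 mL/hr
Volume infused = 13.89959 mL/hr × 28.6 hr = 397.5283 mL
Volume remaining = 627 − 397.5283 = 229.4717 mL
Drug remaining = 229.4717 mL × 58.37321 units/mL = 13395 units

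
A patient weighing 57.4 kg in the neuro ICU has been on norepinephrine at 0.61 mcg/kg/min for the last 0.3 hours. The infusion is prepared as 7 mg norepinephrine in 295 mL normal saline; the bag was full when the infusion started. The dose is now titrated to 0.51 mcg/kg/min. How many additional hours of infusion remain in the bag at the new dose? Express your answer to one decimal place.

Initial rate:
Dose = 0.61 mcg/kg/min × 57.4 kg = 35.014 mcg/min
35.014 mcg/min × 60 min/hr = 2100.84 mcg/hr
Concentration = 7 mg ÷ 295 mL = 0.02372881 mg/mL = 23.72881 mcg/mL
Rate = 2100.84 mcg/hr ÷ 23.72881 mcg/mL = 88.5354 mL/hr
Volume infused so far = 88.5354 mL/hr × 0.3 hr = 26.56062 mL
Volume remaining = 295 − 26.56062 = 268.4394 mL
New rate:
Dose = 0.51 mcg/kg/min × 57.4 kg = 29.274 mcg/min
29.274 mcg/min × 60 min/hr = 1756.44 mcg/hr
Rate = 1756.44 mcg/hr ÷ 23.72881 mcg/mL = 74.0214 mL/hr
Time remaining = 268.4394 mL ÷ 74.0214 mL/hr = 3.62651 hr

3.6 hours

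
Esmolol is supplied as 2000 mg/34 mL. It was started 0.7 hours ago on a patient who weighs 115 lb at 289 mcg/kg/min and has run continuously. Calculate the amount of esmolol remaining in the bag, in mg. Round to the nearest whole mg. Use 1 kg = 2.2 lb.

Weight = 115 lb ÷ 2.2 lb/kg = 52.27273 kg
Dose = 289 mcg/kg/min × 52.27273 kg = 15106.82 mcg/min
15106.82 mcg/min × 60 min/hr = 906409.1 mcg/hr
Concentration = 2000 mg ÷ 34 mL = 58.82353 mg/mL = 58823.53 mcg/mL
Rate = 906409.1 mcg/hr ÷ 58823.53 mcg/mL = 15.40895 mL/hr
Volume infused = 15.40895 mL/hr × 0.7 hr = 10.78627 mL
Volume remaining = 34 − 10.78627 = 23.21373 mL
Drug remaining = 23.21373 mL × 58823.53 mcg/mL = 1365514 mcg = 1365.514 mg

1366 mg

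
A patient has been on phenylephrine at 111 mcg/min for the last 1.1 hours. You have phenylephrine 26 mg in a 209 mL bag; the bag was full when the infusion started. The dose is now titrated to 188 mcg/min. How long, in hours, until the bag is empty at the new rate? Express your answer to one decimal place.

1.7 hours

Initial rate:
111 mcg/min × 60 min/hr = 6660 mcg/hr
Concentration = 26 mg ÷ 209 mL = 0.1244019 mg/mL = 124.4019 mcg/mL
Rate = 6660 mcg/hr ÷ 124.4019 mcg/mL = 53.53615 mL/hr
Volume infused so far = 53.53615 mL/hr × 1.1 hr = 58.88977 mL
Volume remaining = 209 − 58.88977 = 150.1102 mL
New rate:
188 mcg/min × 60 min/hr = 11280 mcg/hr
Rate = 11280 mcg/hr ÷ 124.4019 mcg/mL = 90.67385 mL/hr
Time remaining = 150.1102 mL ÷ 90.67385 mL/hr = 1.655496 hr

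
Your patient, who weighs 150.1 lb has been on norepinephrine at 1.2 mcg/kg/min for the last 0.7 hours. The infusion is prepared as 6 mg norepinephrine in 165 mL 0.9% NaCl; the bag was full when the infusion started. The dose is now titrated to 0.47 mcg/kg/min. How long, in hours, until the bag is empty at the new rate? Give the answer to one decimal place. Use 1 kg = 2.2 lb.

Initial rate:
Weight = 150.1 lb ÷ 2.2 lb/kg = 68.22727 kg
Dose = 1.2 mcg/kg/min × 68.22727 kg = 81.87273 mcg/min
81.87273 mcg/min × 60 min/hr = 4912.364 mcg/hr
Concentration = 6 mg ÷ 165 mL = 0.03636364 mg/mL = 36.36364 mcg/mL
Rate = 4912.364 mcg/hr ÷ 36.36364 mcg/mL = 135.09 mL/hr
Volume infused so far = 135.09 mL/hr × 0.7 hr = 94.563 mL
Volume remaining = 165 − 94.563 = 70.437 mL
New rate:
Dose = 0.47 mcg/kg/min × 68.22727 kg = 32.06682 mcg/min
32.06682 mcg/min × 60 min/hr = 1924.009 mcg/hr
Rate = 1924.009 mcg/hr ÷ 36.36364 mcg/mL = 52.91025 mL/hr
Time remaining = 70.437 mL ÷ 52.91025 mL/hr = 1.331254 hr

1.3 hours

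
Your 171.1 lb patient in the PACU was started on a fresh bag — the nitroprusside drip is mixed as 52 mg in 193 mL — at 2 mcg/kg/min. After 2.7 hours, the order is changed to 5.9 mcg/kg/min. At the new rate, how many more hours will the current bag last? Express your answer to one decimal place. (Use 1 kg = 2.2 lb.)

Initial rate:
Weight = 171.1 lb ÷ 2.2 lb/kg = 77.77273 kg
Dose = 2 mcg/kg/min × 77.77273 kg = 155.5455 mcg/min
155.5455 mcg/min × 60 min/hr = 9332.727 mcg/hr
Concentration = 52 mg ÷ 193 mL = 0.2694301 mg/mL = 269.4301 mcg/mL
Rate = 9332.727 mcg/hr ÷ 269.4301 mcg/mL = 34.63878 mL/hr
Volume infused so far = 34.63878 mL/hr × 2.7 hr = 93.5247 mL
Volume remaining = 193 − 93.5247 = 99.4753 mL
New rate:
Dose = 5.9 mcg/kg/min × 77.77273 kg = 458.8591 mcg/min
458.8591 mcg/min × 60 min/hr = 27531.55 mcg/hr
Rate = 27531.55 mcg/hr ÷ 269.4301 mcg/mL = 102.1844 mL/hr
Time remaining = 99.4753 mL ÷ 102.1844 mL/hr = 0.9734883 hr

1.0 hours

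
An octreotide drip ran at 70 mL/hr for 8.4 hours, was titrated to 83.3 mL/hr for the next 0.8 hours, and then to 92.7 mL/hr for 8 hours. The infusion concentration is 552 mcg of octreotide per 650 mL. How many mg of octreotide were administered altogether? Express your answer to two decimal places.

Concentration = 552 mcg ÷ 650 mL = 0.8492308 mcg/mL
Stage 1: 70 mL/hr × 8.4 hr = 588 mL → 588 mL × 0.8492308 mcg/mL = 499.3477 mcg
Stage 2: 83.3 mL/hr × 0.8 hr = 66.64 mL → 66.64 mL × 0.8492308 mcg/mL = 56.59274 mcg
Stage 3: 92.7 mL/hr × 8 hr = 741.6 mL → 741.6 mL × 0.8492308 mcg/mL = 629.7895 mcg
Total = 499.3477 + 56.59274 + 629.7895 = 1185.73 mcg = 1.18573 mg

1.19 mg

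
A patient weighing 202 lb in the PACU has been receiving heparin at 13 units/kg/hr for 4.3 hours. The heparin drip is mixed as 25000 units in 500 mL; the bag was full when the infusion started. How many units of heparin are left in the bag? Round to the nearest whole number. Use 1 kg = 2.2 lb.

Weight = 202 lb ÷ 2.2 lb/kg = 91.81818 kg
Dose = 13 units/kg/hr × 91.81818 kg = 1193.636 units/hr
Concentration = 25000 units ÷ 500 mL = 50 units/mL
Rate = 1193.636 units/hr ÷ 50 units/mL = 23.87273 mL/hr
Volume infused = 23.87273 mL/hr × 4.3 hr = 102.6527 mL
Volume remaining = 500 − 102.6527 = 397.3473 mL
Drug remaining = 397.3473 mL × 50 units/mL = 19867.36 units

19867 units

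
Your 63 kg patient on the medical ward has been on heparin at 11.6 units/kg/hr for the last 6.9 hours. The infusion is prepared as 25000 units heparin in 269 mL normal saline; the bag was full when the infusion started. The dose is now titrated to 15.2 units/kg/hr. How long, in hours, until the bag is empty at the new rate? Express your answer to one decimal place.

Initial rate:
Dose = 11.6 units/kg/hr × 63 kg = 730.8 units/hr
Concentration = 25000 units ÷ 269 mL = 92.9368 units/mL
Rate = 730.8 units/hr ÷ 92.9368 units/mL = 7.863408 mL/hr
Volume infused so far = 7.863408 mL/hr × 6.9 hr = 54.25752 mL
Volume remaining = 269 − 54.25752 = 214.7425 mL
New rate:
Dose = 15.2 units/kg/hr × 63 kg = 957.6 units/hr
Rate = 957.6 units/hr ÷ 92.9368 units/mL = 10.30378 mL/hr
Time remaining = 214.7425 mL ÷ 10.30378 mL/hr = 20.84114 hr

20.8 hours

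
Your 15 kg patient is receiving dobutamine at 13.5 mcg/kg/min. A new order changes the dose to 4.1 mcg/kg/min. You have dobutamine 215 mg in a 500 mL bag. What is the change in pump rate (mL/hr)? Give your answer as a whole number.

20 mL/hr

At the current dose:
Dose = 13.5 mcg/kg/min × 15 kg = 202.5 mcg/min
202.5 mcg/min × 60 min/hr = 12150 mcg/hr
Concentration = 215 mg ÷ 500 mL = 0.43 mg/mL = 430 mcg/mL
Rate = 12150 mcg/hr ÷ 430 mcg/mL = 28.25581 mL/hr
At the new dose:
Dose = 4.1 mcg/kg/min × 15 kg = 61.5 mcg/min
61.5 mcg/min × 60 min/hr = 3690 mcg/hr
Rate = 3690 mcg/hr ÷ 430 mcg/mL = 8.581395 mL/hr
Change = 8.581395 − 28.25581 = -19.67442 mL/hr → 19.67442 mL/hr decrease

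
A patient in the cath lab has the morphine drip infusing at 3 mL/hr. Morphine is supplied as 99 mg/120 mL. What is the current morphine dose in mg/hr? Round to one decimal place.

Concentration = 99 mg ÷ 120 mL = 0.825 mg/mL
Drug rate = 3 mL/hr × 0.825 mg/mL = 2.475 mg/hr

2.5 mg/hr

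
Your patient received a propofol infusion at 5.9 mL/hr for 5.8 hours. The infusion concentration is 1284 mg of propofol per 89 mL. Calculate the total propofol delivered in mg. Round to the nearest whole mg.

Concentration = 1284 mg ÷ 89 mL = 14.42697 mg/mL
Drug rate = 5.9 mL/hr × 14.42697 mg/mL = 85.1191 mg/hr
Total = 85.1191 mg/hr × 5.8 hr = 493.6908 mg

494 mg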